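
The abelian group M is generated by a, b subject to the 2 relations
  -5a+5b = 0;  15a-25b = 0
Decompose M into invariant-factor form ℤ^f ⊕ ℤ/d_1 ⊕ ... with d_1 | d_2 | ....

Answer: M ≅ ℤ/5 ⊕ ℤ/10

Derivation:
rank_ℚ(R)=2; free=2−2=0
SNF(R) diag = [5, 10] → torsion [5, 10]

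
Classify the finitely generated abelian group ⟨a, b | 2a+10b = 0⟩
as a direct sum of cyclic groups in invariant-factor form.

rank_ℚ(R)=1; free=2−1=1
SNF(R) diag = [2] → torsion [2]

Answer: M ≅ ℤ^1 ⊕ ℤ/2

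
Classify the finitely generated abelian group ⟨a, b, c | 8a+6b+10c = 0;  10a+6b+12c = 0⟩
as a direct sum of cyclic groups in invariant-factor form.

Answer: M ≅ ℤ^1 ⊕ ℤ/2 ⊕ ℤ/2

Derivation:
rank_ℚ(R)=2; free=3−2=1
SNF(R) diag = [2, 2] → torsion [2, 2]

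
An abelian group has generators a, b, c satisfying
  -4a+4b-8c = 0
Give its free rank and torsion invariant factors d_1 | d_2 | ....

Answer: M ≅ ℤ^2 ⊕ ℤ/4

Derivation:
rank_ℚ(R)=1; free=3−1=2
SNF(R) diag = [4] → torsion [4]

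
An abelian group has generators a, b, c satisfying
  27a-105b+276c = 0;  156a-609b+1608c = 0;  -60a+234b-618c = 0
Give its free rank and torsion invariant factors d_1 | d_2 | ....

Answer: M ≅ ℤ/3 ⊕ ℤ/3 ⊕ ℤ/6

Derivation:
rank_ℚ(R)=3; free=3−3=0
SNF(R) diag = [3, 3, 6] → torsion [3, 3, 6]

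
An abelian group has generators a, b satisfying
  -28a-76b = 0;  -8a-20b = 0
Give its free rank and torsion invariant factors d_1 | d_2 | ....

rank_ℚ(R)=2; free=2−2=0
SNF(R) diag = [4, 12] → torsion [4, 12]

Answer: M ≅ ℤ/4 ⊕ ℤ/12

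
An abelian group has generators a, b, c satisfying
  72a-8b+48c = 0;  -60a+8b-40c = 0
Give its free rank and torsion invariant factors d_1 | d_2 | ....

rank_ℚ(R)=2; free=3−2=1
SNF(R) diag = [4, 8] → torsion [4, 8]

Answer: M ≅ ℤ^1 ⊕ ℤ/4 ⊕ ℤ/8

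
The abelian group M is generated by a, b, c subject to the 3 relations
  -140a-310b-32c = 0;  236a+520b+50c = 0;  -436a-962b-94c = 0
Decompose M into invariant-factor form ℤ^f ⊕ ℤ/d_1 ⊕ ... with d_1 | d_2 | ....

rank_ℚ(R)=3; free=3−3=0
SNF(R) diag = [2, 6, 12] → torsion [2, 6, 12]

Answer: M ≅ ℤ/2 ⊕ ℤ/6 ⊕ ℤ/12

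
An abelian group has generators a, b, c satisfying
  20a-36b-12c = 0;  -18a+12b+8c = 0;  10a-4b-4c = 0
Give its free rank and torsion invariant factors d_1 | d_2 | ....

Answer: M ≅ ℤ/2 ⊕ ℤ/4 ⊕ ℤ/4

Derivation:
rank_ℚ(R)=3; free=3−3=0
SNF(R) diag = [2, 4, 4] → torsion [2, 4, 4]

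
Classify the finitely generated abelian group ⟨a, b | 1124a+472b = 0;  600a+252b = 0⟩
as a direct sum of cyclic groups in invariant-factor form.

Answer: M ≅ ℤ/4 ⊕ ℤ/12

Derivation:
rank_ℚ(R)=2; free=2−2=0
SNF(R) diag = [4, 12] → torsion [4, 12]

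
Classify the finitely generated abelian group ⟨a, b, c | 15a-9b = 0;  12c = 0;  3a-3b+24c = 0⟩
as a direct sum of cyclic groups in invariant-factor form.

rank_ℚ(R)=3; free=3−3=0
SNF(R) diag = [3, 6, 12] → torsion [3, 6, 12]

Answer: M ≅ ℤ/3 ⊕ ℤ/6 ⊕ ℤ/12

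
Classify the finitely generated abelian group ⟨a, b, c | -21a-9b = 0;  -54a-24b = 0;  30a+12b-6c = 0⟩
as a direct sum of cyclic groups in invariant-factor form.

rank_ℚ(R)=3; free=3−3=0
SNF(R) diag = [3, 6, 6] → torsion [3, 6, 6]

Answer: M ≅ ℤ/3 ⊕ ℤ/6 ⊕ ℤ/6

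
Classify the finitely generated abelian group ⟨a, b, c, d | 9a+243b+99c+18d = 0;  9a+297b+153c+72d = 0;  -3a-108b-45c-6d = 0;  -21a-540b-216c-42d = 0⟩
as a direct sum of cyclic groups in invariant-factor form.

Answer: M ≅ ℤ/3 ⊕ ℤ/9 ⊕ ℤ/27 ⊕ ℤ/54

Derivation:
rank_ℚ(R)=4; free=4−4=0
SNF(R) diag = [3, 9, 27, 54] → torsion [3, 9, 27, 54]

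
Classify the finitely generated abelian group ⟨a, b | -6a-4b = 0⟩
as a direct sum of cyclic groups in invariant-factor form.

rank_ℚ(R)=1; free=2−1=1
SNF(R) diag = [2] → torsion [2]

Answer: M ≅ ℤ^1 ⊕ ℤ/2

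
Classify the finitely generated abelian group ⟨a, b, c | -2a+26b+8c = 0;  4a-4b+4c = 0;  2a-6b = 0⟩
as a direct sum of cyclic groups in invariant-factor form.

rank_ℚ(R)=3; free=3−3=0
SNF(R) diag = [2, 4, 4] → torsion [2, 4, 4]

Answer: M ≅ ℤ/2 ⊕ ℤ/4 ⊕ ℤ/4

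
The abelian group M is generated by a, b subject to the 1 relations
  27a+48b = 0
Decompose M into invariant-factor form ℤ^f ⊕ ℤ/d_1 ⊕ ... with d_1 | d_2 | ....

Answer: M ≅ ℤ^1 ⊕ ℤ/3

Derivation:
rank_ℚ(R)=1; free=2−1=1
SNF(R) diag = [3] → torsion [3]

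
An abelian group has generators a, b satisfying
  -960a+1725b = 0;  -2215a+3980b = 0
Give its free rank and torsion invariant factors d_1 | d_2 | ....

rank_ℚ(R)=2; free=2−2=0
SNF(R) diag = [5, 15] → torsion [5, 15]

Answer: M ≅ ℤ/5 ⊕ ℤ/15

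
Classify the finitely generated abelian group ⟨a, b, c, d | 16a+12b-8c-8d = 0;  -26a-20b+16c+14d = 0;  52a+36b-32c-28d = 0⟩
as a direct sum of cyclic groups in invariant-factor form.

rank_ℚ(R)=3; free=4−3=1
SNF(R) diag = [2, 4, 8] → torsion [2, 4, 8]

Answer: M ≅ ℤ^1 ⊕ ℤ/2 ⊕ ℤ/4 ⊕ ℤ/8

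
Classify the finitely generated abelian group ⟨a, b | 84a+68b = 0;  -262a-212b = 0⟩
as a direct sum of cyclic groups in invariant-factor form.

Answer: M ≅ ℤ/2 ⊕ ℤ/4

Derivation:
rank_ℚ(R)=2; free=2−2=0
SNF(R) diag = [2, 4] → torsion [2, 4]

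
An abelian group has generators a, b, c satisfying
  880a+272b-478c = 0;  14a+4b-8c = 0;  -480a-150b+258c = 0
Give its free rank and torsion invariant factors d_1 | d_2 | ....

rank_ℚ(R)=3; free=3−3=0
SNF(R) diag = [2, 6, 18] → torsion [2, 6, 18]

Answer: M ≅ ℤ/2 ⊕ ℤ/6 ⊕ ℤ/18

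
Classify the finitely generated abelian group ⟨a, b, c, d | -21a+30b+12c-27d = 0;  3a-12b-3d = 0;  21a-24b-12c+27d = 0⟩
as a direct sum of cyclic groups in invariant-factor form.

rank_ℚ(R)=3; free=4−3=1
SNF(R) diag = [3, 6, 12] → torsion [3, 6, 12]

Answer: M ≅ ℤ^1 ⊕ ℤ/3 ⊕ ℤ/6 ⊕ ℤ/12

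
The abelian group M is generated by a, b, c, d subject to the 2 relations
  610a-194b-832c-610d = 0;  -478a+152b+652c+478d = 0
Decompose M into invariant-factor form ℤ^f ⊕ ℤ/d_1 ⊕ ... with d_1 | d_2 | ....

Answer: M ≅ ℤ^2 ⊕ ℤ/2 ⊕ ℤ/6

Derivation:
rank_ℚ(R)=2; free=4−2=2
SNF(R) diag = [2, 6] → torsion [2, 6]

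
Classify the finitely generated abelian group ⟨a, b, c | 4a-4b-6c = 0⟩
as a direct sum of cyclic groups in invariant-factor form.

rank_ℚ(R)=1; free=3−1=2
SNF(R) diag = [2] → torsion [2]

Answer: M ≅ ℤ^2 ⊕ ℤ/2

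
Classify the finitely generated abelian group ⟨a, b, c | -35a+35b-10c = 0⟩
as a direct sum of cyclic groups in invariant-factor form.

rank_ℚ(R)=1; free=3−1=2
SNF(R) diag = [5] → torsion [5]

Answer: M ≅ ℤ^2 ⊕ ℤ/5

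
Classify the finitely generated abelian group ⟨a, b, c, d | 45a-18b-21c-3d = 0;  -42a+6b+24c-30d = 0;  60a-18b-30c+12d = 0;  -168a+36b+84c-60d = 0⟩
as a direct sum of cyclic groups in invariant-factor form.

rank_ℚ(R)=4; free=4−4=0
SNF(R) diag = [3, 6, 12, 12] → torsion [3, 6, 12, 12]

Answer: M ≅ ℤ/3 ⊕ ℤ/6 ⊕ ℤ/12 ⊕ ℤ/12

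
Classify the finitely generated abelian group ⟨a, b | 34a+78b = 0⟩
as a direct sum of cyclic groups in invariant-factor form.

rank_ℚ(R)=1; free=2−1=1
SNF(R) diag = [2] → torsion [2]

Answer: M ≅ ℤ^1 ⊕ ℤ/2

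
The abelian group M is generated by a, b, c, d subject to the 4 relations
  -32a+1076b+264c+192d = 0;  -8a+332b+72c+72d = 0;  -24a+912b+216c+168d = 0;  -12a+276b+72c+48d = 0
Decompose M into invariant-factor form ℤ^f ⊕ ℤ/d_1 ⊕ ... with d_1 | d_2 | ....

Answer: M ≅ ℤ/4 ⊕ ℤ/12 ⊕ ℤ/24 ⊕ ℤ/72

Derivation:
rank_ℚ(R)=4; free=4−4=0
SNF(R) diag = [4, 12, 24, 72] → torsion [4, 12, 24, 72]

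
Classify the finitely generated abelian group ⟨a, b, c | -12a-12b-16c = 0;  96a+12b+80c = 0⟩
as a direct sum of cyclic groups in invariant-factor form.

Answer: M ≅ ℤ^1 ⊕ ℤ/4 ⊕ ℤ/12

Derivation:
rank_ℚ(R)=2; free=3−2=1
SNF(R) diag = [4, 12] → torsion [4, 12]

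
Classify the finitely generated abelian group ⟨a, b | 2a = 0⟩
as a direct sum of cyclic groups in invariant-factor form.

Answer: M ≅ ℤ^1 ⊕ ℤ/2

Derivation:
rank_ℚ(R)=1; free=2−1=1
SNF(R) diag = [2] → torsion [2]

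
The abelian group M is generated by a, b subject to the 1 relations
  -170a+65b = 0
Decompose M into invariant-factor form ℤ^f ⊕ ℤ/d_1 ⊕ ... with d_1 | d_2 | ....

rank_ℚ(R)=1; free=2−1=1
SNF(R) diag = [5] → torsion [5]

Answer: M ≅ ℤ^1 ⊕ ℤ/5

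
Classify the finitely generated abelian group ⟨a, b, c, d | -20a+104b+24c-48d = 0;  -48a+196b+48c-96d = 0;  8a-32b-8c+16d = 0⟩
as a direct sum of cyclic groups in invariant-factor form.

rank_ℚ(R)=3; free=4−3=1
SNF(R) diag = [4, 4, 8] → torsion [4, 4, 8]

Answer: M ≅ ℤ^1 ⊕ ℤ/4 ⊕ ℤ/4 ⊕ ℤ/8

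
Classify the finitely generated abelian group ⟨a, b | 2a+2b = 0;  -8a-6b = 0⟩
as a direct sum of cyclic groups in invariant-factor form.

Answer: M ≅ ℤ/2 ⊕ ℤ/2

Derivation:
rank_ℚ(R)=2; free=2−2=0
SNF(R) diag = [2, 2] → torsion [2, 2]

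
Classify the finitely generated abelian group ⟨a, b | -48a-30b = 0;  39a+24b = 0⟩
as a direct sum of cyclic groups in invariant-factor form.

Answer: M ≅ ℤ/3 ⊕ ℤ/6

Derivation:
rank_ℚ(R)=2; free=2−2=0
SNF(R) diag = [3, 6] → torsion [3, 6]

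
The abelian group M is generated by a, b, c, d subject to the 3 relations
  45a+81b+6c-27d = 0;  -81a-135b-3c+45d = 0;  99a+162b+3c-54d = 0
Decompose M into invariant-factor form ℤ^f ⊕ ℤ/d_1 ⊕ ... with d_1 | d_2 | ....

Answer: M ≅ ℤ^1 ⊕ ℤ/3 ⊕ ℤ/9 ⊕ ℤ/9

Derivation:
rank_ℚ(R)=3; free=4−3=1
SNF(R) diag = [3, 9, 9] → torsion [3, 9, 9]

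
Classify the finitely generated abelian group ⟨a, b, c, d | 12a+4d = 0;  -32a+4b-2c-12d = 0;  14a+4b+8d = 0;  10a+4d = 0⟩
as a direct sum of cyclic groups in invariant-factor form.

Answer: M ≅ ℤ/2 ⊕ ℤ/2 ⊕ ℤ/4 ⊕ ℤ/4

Derivation:
rank_ℚ(R)=4; free=4−4=0
SNF(R) diag = [2, 2, 4, 4] → torsion [2, 2, 4, 4]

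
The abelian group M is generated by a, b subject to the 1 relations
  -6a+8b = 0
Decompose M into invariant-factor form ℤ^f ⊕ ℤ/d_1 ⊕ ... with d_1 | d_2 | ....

Answer: M ≅ ℤ^1 ⊕ ℤ/2

Derivation:
rank_ℚ(R)=1; free=2−1=1
SNF(R) diag = [2] → torsion [2]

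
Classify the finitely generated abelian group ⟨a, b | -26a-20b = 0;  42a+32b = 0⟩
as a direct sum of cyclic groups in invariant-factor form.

rank_ℚ(R)=2; free=2−2=0
SNF(R) diag = [2, 4] → torsion [2, 4]

Answer: M ≅ ℤ/2 ⊕ ℤ/4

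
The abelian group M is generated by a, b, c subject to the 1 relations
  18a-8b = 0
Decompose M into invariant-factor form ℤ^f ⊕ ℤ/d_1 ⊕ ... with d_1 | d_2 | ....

rank_ℚ(R)=1; free=3−1=2
SNF(R) diag = [2] → torsion [2]

Answer: M ≅ ℤ^2 ⊕ ℤ/2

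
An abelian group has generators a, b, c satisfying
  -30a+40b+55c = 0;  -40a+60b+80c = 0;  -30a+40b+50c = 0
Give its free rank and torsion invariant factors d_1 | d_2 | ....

Answer: M ≅ ℤ/5 ⊕ ℤ/10 ⊕ ℤ/20

Derivation:
rank_ℚ(R)=3; free=3−3=0
SNF(R) diag = [5, 10, 20] → torsion [5, 10, 20]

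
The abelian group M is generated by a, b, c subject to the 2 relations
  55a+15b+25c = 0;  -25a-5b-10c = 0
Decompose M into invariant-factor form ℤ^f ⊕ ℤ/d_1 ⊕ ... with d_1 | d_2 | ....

rank_ℚ(R)=2; free=3−2=1
SNF(R) diag = [5, 5] → torsion [5, 5]

Answer: M ≅ ℤ^1 ⊕ ℤ/5 ⊕ ℤ/5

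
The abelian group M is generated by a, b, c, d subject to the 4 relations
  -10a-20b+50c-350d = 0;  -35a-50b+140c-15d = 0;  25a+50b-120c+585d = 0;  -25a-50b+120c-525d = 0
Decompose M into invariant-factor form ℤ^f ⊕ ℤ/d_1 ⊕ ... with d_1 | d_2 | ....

rank_ℚ(R)=4; free=4−4=0
SNF(R) diag = [5, 10, 20, 60] → torsion [5, 10, 20, 60]

Answer: M ≅ ℤ/5 ⊕ ℤ/10 ⊕ ℤ/20 ⊕ ℤ/60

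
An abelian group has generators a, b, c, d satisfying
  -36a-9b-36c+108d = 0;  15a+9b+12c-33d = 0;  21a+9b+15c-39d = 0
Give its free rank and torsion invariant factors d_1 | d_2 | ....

Answer: M ≅ ℤ^1 ⊕ ℤ/3 ⊕ ℤ/9 ⊕ ℤ/27

Derivation:
rank_ℚ(R)=3; free=4−3=1
SNF(R) diag = [3, 9, 27] → torsion [3, 9, 27]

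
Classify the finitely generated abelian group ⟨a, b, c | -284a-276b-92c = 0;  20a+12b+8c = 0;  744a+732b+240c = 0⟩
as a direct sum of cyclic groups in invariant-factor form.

Answer: M ≅ ℤ/4 ⊕ ℤ/12 ⊕ ℤ/36

Derivation:
rank_ℚ(R)=3; free=3−3=0
SNF(R) diag = [4, 12, 36] → torsion [4, 12, 36]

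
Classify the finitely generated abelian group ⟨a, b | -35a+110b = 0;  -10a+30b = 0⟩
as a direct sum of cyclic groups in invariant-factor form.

rank_ℚ(R)=2; free=2−2=0
SNF(R) diag = [5, 10] → torsion [5, 10]

Answer: M ≅ ℤ/5 ⊕ ℤ/10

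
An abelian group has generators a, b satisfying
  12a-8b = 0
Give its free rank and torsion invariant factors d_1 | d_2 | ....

Answer: M ≅ ℤ^1 ⊕ ℤ/4

Derivation:
rank_ℚ(R)=1; free=2−1=1
SNF(R) diag = [4] → torsion [4]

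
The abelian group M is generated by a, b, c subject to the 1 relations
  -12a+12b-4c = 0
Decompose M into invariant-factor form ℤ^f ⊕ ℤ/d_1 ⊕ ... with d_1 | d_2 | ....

rank_ℚ(R)=1; free=3−1=2
SNF(R) diag = [4] → torsion [4]

Answer: M ≅ ℤ^2 ⊕ ℤ/4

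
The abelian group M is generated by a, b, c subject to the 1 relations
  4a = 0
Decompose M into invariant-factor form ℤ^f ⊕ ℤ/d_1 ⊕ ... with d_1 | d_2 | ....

rank_ℚ(R)=1; free=3−1=2
SNF(R) diag = [4] → torsion [4]

Answer: M ≅ ℤ^2 ⊕ ℤ/4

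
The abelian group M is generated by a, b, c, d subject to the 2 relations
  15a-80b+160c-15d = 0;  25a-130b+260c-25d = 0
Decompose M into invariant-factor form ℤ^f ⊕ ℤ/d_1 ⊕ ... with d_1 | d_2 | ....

Answer: M ≅ ℤ^2 ⊕ ℤ/5 ⊕ ℤ/10

Derivation:
rank_ℚ(R)=2; free=4−2=2
SNF(R) diag = [5, 10] → torsion [5, 10]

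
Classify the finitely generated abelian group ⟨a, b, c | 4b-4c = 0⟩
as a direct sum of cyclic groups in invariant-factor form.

rank_ℚ(R)=1; free=3−1=2
SNF(R) diag = [4] → torsion [4]

Answer: M ≅ ℤ^2 ⊕ ℤ/4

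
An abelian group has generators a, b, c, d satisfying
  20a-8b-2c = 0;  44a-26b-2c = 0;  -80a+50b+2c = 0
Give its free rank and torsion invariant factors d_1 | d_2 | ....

Answer: M ≅ ℤ^1 ⊕ ℤ/2 ⊕ ℤ/6 ⊕ ℤ/12

Derivation:
rank_ℚ(R)=3; free=4−3=1
SNF(R) diag = [2, 6, 12] → torsion [2, 6, 12]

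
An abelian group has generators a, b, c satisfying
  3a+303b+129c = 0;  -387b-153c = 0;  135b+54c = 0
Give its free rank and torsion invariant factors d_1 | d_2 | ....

Answer: M ≅ ℤ/3 ⊕ ℤ/9 ⊕ ℤ/27

Derivation:
rank_ℚ(R)=3; free=3−3=0
SNF(R) diag = [3, 9, 27] → torsion [3, 9, 27]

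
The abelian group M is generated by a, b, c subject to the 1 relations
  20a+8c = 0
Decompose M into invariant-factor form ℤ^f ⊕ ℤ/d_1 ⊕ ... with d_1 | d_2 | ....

Answer: M ≅ ℤ^2 ⊕ ℤ/4

Derivation:
rank_ℚ(R)=1; free=3−1=2
SNF(R) diag = [4] → torsion [4]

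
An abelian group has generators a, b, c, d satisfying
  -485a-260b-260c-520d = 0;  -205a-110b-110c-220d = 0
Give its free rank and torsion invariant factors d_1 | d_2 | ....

rank_ℚ(R)=2; free=4−2=2
SNF(R) diag = [5, 10] → torsion [5, 10]

Answer: M ≅ ℤ^2 ⊕ ℤ/5 ⊕ ℤ/10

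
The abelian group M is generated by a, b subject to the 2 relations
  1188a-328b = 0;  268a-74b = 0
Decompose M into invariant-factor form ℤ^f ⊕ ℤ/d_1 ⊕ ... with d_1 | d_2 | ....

Answer: M ≅ ℤ/2 ⊕ ℤ/4

Derivation:
rank_ℚ(R)=2; free=2−2=0
SNF(R) diag = [2, 4] → torsion [2, 4]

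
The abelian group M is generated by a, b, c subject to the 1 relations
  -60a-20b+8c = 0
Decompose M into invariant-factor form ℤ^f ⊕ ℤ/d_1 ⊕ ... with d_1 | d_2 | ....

rank_ℚ(R)=1; free=3−1=2
SNF(R) diag = [4] → torsion [4]

Answer: M ≅ ℤ^2 ⊕ ℤ/4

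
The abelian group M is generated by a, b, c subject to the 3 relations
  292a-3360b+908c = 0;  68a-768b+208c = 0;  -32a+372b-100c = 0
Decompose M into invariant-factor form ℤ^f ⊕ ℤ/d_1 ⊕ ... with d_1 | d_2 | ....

Answer: M ≅ ℤ/4 ⊕ ℤ/12 ⊕ ℤ/36

Derivation:
rank_ℚ(R)=3; free=3−3=0
SNF(R) diag = [4, 12, 36] → torsion [4, 12, 36]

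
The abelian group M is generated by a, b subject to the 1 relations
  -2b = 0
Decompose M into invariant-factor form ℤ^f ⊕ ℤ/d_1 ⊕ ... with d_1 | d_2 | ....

rank_ℚ(R)=1; free=2−1=1
SNF(R) diag = [2] → torsion [2]

Answer: M ≅ ℤ^1 ⊕ ℤ/2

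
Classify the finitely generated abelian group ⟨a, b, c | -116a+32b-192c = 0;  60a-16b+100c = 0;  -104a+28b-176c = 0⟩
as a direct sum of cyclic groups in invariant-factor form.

rank_ℚ(R)=3; free=3−3=0
SNF(R) diag = [4, 4, 12] → torsion [4, 4, 12]

Answer: M ≅ ℤ/4 ⊕ ℤ/4 ⊕ ℤ/12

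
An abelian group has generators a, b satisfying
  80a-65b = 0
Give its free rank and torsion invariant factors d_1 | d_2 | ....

Answer: M ≅ ℤ^1 ⊕ ℤ/5

Derivation:
rank_ℚ(R)=1; free=2−1=1
SNF(R) diag = [5] → torsion [5]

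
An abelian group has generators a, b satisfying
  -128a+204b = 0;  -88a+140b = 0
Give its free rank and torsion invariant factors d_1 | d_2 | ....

Answer: M ≅ ℤ/4 ⊕ ℤ/8

Derivation:
rank_ℚ(R)=2; free=2−2=0
SNF(R) diag = [4, 8] → torsion [4, 8]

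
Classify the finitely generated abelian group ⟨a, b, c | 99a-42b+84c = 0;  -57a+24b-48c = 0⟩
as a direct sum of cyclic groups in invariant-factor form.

Answer: M ≅ ℤ^1 ⊕ ℤ/3 ⊕ ℤ/6

Derivation:
rank_ℚ(R)=2; free=3−2=1
SNF(R) diag = [3, 6] → torsion [3, 6]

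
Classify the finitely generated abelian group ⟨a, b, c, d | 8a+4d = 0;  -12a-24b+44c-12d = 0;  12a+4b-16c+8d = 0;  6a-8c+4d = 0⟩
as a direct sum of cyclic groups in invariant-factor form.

rank_ℚ(R)=4; free=4−4=0
SNF(R) diag = [2, 4, 4, 4] → torsion [2, 4, 4, 4]

Answer: M ≅ ℤ/2 ⊕ ℤ/4 ⊕ ℤ/4 ⊕ ℤ/4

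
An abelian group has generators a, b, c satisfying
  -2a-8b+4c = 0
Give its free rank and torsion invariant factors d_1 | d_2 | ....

Answer: M ≅ ℤ^2 ⊕ ℤ/2

Derivation:
rank_ℚ(R)=1; free=3−1=2
SNF(R) diag = [2] → torsion [2]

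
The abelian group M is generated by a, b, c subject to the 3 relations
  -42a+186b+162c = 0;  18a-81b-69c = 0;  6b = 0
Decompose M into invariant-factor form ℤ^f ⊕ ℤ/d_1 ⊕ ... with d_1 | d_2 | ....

rank_ℚ(R)=3; free=3−3=0
SNF(R) diag = [3, 6, 6] → torsion [3, 6, 6]

Answer: M ≅ ℤ/3 ⊕ ℤ/6 ⊕ ℤ/6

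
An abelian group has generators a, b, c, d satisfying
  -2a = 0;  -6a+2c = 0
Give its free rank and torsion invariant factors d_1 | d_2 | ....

rank_ℚ(R)=2; free=4−2=2
SNF(R) diag = [2, 2] → torsion [2, 2]

Answer: M ≅ ℤ^2 ⊕ ℤ/2 ⊕ ℤ/2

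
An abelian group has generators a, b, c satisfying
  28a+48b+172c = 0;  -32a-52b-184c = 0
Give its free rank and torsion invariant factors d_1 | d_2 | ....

rank_ℚ(R)=2; free=3−2=1
SNF(R) diag = [4, 4] → torsion [4, 4]

Answer: M ≅ ℤ^1 ⊕ ℤ/4 ⊕ ℤ/4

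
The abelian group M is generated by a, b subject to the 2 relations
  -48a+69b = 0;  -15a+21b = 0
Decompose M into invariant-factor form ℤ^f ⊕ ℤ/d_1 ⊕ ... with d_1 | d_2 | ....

rank_ℚ(R)=2; free=2−2=0
SNF(R) diag = [3, 9] → torsion [3, 9]

Answer: M ≅ ℤ/3 ⊕ ℤ/9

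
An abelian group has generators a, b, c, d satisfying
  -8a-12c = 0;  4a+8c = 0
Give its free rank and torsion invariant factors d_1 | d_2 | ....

Answer: M ≅ ℤ^2 ⊕ ℤ/4 ⊕ ℤ/4

Derivation:
rank_ℚ(R)=2; free=4−2=2
SNF(R) diag = [4, 4] → torsion [4, 4]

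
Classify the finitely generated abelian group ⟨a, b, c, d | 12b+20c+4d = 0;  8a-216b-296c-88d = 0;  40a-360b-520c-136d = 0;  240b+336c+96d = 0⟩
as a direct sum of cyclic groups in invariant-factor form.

rank_ℚ(R)=4; free=4−4=0
SNF(R) diag = [4, 8, 16, 48] → torsion [4, 8, 16, 48]

Answer: M ≅ ℤ/4 ⊕ ℤ/8 ⊕ ℤ/16 ⊕ ℤ/48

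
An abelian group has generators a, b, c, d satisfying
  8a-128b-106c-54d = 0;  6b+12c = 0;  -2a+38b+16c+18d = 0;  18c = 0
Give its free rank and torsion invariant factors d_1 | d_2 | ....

rank_ℚ(R)=4; free=4−4=0
SNF(R) diag = [2, 6, 18, 18] → torsion [2, 6, 18, 18]

Answer: M ≅ ℤ/2 ⊕ ℤ/6 ⊕ ℤ/18 ⊕ ℤ/18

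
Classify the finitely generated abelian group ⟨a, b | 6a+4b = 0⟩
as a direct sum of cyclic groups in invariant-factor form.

rank_ℚ(R)=1; free=2−1=1
SNF(R) diag = [2] → torsion [2]

Answer: M ≅ ℤ^1 ⊕ ℤ/2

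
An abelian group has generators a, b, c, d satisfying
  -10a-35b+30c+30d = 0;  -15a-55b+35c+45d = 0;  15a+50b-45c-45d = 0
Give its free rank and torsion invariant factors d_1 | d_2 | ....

Answer: M ≅ ℤ^1 ⊕ ℤ/5 ⊕ ℤ/5 ⊕ ℤ/10

Derivation:
rank_ℚ(R)=3; free=4−3=1
SNF(R) diag = [5, 5, 10] → torsion [5, 5, 10]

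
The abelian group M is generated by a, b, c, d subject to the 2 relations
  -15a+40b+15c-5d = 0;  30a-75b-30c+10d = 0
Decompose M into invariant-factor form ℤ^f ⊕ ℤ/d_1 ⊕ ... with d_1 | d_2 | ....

rank_ℚ(R)=2; free=4−2=2
SNF(R) diag = [5, 5] → torsion [5, 5]

Answer: M ≅ ℤ^2 ⊕ ℤ/5 ⊕ ℤ/5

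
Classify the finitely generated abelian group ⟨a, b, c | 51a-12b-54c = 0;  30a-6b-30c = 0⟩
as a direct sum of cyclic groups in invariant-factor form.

Answer: M ≅ ℤ^1 ⊕ ℤ/3 ⊕ ℤ/6

Derivation:
rank_ℚ(R)=2; free=3−2=1
SNF(R) diag = [3, 6] → torsion [3, 6]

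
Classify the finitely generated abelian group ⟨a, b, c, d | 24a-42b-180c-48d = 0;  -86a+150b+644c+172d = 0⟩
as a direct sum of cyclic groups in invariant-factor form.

Answer: M ≅ ℤ^2 ⊕ ℤ/2 ⊕ ℤ/6

Derivation:
rank_ℚ(R)=2; free=4−2=2
SNF(R) diag = [2, 6] → torsion [2, 6]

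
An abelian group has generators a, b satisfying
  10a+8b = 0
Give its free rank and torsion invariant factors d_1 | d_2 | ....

rank_ℚ(R)=1; free=2−1=1
SNF(R) diag = [2] → torsion [2]

Answer: M ≅ ℤ^1 ⊕ ℤ/2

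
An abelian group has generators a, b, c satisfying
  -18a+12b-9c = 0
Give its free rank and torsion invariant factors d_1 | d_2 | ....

rank_ℚ(R)=1; free=3−1=2
SNF(R) diag = [3] → torsion [3]

Answer: M ≅ ℤ^2 ⊕ ℤ/3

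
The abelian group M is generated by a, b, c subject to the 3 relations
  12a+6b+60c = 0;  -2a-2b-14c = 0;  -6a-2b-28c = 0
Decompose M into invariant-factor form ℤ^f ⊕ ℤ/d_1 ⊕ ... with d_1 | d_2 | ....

Answer: M ≅ ℤ/2 ⊕ ℤ/2 ⊕ ℤ/6

Derivation:
rank_ℚ(R)=3; free=3−3=0
SNF(R) diag = [2, 2, 6] → torsion [2, 2, 6]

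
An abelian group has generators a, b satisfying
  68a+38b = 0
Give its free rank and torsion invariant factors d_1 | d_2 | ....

Answer: M ≅ ℤ^1 ⊕ ℤ/2

Derivation:
rank_ℚ(R)=1; free=2−1=1
SNF(R) diag = [2] → torsion [2]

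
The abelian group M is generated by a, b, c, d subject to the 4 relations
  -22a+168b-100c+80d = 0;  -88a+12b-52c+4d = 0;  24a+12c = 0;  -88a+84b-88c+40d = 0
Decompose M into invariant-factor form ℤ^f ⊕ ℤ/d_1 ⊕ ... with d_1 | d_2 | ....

Answer: M ≅ ℤ/2 ⊕ ℤ/4 ⊕ ℤ/12 ⊕ ℤ/36

Derivation:
rank_ℚ(R)=4; free=4−4=0
SNF(R) diag = [2, 4, 12, 36] → torsion [2, 4, 12, 36]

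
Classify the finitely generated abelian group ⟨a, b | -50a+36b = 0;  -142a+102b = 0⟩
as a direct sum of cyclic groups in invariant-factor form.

rank_ℚ(R)=2; free=2−2=0
SNF(R) diag = [2, 6] → torsion [2, 6]

Answer: M ≅ ℤ/2 ⊕ ℤ/6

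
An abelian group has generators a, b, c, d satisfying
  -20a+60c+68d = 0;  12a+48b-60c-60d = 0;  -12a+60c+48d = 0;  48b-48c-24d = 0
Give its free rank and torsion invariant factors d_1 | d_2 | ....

rank_ℚ(R)=4; free=4−4=0
SNF(R) diag = [4, 12, 24, 48] → torsion [4, 12, 24, 48]

Answer: M ≅ ℤ/4 ⊕ ℤ/12 ⊕ ℤ/24 ⊕ ℤ/48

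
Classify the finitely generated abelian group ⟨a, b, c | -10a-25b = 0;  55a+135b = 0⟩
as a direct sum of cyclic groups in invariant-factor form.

Answer: M ≅ ℤ^1 ⊕ ℤ/5 ⊕ ℤ/5

Derivation:
rank_ℚ(R)=2; free=3−2=1
SNF(R) diag = [5, 5] → torsion [5, 5]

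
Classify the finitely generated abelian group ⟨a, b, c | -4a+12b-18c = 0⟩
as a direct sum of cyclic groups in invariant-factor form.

rank_ℚ(R)=1; free=3−1=2
SNF(R) diag = [2] → torsion [2]

Answer: M ≅ ℤ^2 ⊕ ℤ/2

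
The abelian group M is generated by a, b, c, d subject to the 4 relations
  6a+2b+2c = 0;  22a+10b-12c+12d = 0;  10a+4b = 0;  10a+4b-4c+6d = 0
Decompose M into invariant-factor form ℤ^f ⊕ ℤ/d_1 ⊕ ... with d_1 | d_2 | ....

Answer: M ≅ ℤ/2 ⊕ ℤ/2 ⊕ ℤ/2 ⊕ ℤ/6

Derivation:
rank_ℚ(R)=4; free=4−4=0
SNF(R) diag = [2, 2, 2, 6] → torsion [2, 2, 2, 6]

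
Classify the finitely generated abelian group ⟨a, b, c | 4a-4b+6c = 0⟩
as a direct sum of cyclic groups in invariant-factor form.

rank_ℚ(R)=1; free=3−1=2
SNF(R) diag = [2] → torsion [2]

Answer: M ≅ ℤ^2 ⊕ ℤ/2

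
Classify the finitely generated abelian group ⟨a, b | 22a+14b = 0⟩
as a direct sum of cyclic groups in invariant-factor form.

rank_ℚ(R)=1; free=2−1=1
SNF(R) diag = [2] → torsion [2]

Answer: M ≅ ℤ^1 ⊕ ℤ/2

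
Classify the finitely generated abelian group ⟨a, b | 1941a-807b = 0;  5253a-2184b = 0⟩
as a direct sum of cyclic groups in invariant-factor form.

rank_ℚ(R)=2; free=2−2=0
SNF(R) diag = [3, 9] → torsion [3, 9]

Answer: M ≅ ℤ/3 ⊕ ℤ/9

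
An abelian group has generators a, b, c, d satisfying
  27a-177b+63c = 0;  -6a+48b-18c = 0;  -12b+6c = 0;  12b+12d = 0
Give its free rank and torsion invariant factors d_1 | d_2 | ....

Answer: M ≅ ℤ/3 ⊕ ℤ/6 ⊕ ℤ/6 ⊕ ℤ/12

Derivation:
rank_ℚ(R)=4; free=4−4=0
SNF(R) diag = [3, 6, 6, 12] → torsion [3, 6, 6, 12]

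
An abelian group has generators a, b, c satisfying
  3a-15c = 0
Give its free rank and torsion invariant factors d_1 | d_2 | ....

Answer: M ≅ ℤ^2 ⊕ ℤ/3

Derivation:
rank_ℚ(R)=1; free=3−1=2
SNF(R) diag = [3] → torsion [3]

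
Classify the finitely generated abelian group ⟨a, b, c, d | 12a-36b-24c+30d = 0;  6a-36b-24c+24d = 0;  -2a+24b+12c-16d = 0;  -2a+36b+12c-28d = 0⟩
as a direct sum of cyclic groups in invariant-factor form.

Answer: M ≅ ℤ/2 ⊕ ℤ/6 ⊕ ℤ/12 ⊕ ℤ/12

Derivation:
rank_ℚ(R)=4; free=4−4=0
SNF(R) diag = [2, 6, 12, 12] → torsion [2, 6, 12, 12]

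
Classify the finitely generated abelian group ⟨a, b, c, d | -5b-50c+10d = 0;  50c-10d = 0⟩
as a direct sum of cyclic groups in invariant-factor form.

rank_ℚ(R)=2; free=4−2=2
SNF(R) diag = [5, 10] → torsion [5, 10]

Answer: M ≅ ℤ^2 ⊕ ℤ/5 ⊕ ℤ/10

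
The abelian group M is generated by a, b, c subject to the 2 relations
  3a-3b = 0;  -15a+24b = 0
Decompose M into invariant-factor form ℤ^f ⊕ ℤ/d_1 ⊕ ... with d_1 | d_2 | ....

rank_ℚ(R)=2; free=3−2=1
SNF(R) diag = [3, 9] → torsion [3, 9]

Answer: M ≅ ℤ^1 ⊕ ℤ/3 ⊕ ℤ/9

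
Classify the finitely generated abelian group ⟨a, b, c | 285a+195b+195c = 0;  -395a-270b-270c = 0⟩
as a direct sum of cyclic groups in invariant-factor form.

Answer: M ≅ ℤ^1 ⊕ ℤ/5 ⊕ ℤ/15

Derivation:
rank_ℚ(R)=2; free=3−2=1
SNF(R) diag = [5, 15] → torsion [5, 15]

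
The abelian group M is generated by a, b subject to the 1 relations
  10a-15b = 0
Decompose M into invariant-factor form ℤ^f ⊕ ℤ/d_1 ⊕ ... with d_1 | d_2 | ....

rank_ℚ(R)=1; free=2−1=1
SNF(R) diag = [5] → torsion [5]

Answer: M ≅ ℤ^1 ⊕ ℤ/5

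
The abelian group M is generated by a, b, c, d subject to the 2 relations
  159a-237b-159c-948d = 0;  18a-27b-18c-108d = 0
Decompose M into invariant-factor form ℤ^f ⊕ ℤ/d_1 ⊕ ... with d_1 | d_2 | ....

Answer: M ≅ ℤ^2 ⊕ ℤ/3 ⊕ ℤ/9

Derivation:
rank_ℚ(R)=2; free=4−2=2
SNF(R) diag = [3, 9] → torsion [3, 9]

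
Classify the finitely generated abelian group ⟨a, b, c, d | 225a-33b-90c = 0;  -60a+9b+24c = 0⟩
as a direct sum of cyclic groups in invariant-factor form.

Answer: M ≅ ℤ^2 ⊕ ℤ/3 ⊕ ℤ/3

Derivation:
rank_ℚ(R)=2; free=4−2=2
SNF(R) diag = [3, 3] → torsion [3, 3]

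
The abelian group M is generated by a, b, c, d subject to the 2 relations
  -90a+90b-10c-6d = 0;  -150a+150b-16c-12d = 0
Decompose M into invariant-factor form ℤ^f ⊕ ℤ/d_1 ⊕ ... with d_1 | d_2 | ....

rank_ℚ(R)=2; free=4−2=2
SNF(R) diag = [2, 6] → torsion [2, 6]

Answer: M ≅ ℤ^2 ⊕ ℤ/2 ⊕ ℤ/6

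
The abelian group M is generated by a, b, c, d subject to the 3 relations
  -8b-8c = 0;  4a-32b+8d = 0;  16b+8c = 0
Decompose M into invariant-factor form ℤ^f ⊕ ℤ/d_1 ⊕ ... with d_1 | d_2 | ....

rank_ℚ(R)=3; free=4−3=1
SNF(R) diag = [4, 8, 8] → torsion [4, 8, 8]

Answer: M ≅ ℤ^1 ⊕ ℤ/4 ⊕ ℤ/8 ⊕ ℤ/8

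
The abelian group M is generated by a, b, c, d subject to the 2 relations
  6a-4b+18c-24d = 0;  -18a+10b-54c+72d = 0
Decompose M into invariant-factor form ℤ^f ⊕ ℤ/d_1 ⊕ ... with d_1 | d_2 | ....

Answer: M ≅ ℤ^2 ⊕ ℤ/2 ⊕ ℤ/6

Derivation:
rank_ℚ(R)=2; free=4−2=2
SNF(R) diag = [2, 6] → torsion [2, 6]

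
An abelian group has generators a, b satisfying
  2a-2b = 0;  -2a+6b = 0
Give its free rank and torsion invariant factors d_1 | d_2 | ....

Answer: M ≅ ℤ/2 ⊕ ℤ/4

Derivation:
rank_ℚ(R)=2; free=2−2=0
SNF(R) diag = [2, 4] → torsion [2, 4]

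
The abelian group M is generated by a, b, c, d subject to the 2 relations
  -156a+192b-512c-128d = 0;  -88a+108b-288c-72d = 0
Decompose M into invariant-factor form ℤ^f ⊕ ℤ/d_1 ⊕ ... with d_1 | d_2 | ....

Answer: M ≅ ℤ^2 ⊕ ℤ/4 ⊕ ℤ/4

Derivation:
rank_ℚ(R)=2; free=4−2=2
SNF(R) diag = [4, 4] → torsion [4, 4]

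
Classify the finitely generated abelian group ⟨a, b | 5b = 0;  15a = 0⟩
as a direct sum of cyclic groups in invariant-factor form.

Answer: M ≅ ℤ/5 ⊕ ℤ/15

Derivation:
rank_ℚ(R)=2; free=2−2=0
SNF(R) diag = [5, 15] → torsion [5, 15]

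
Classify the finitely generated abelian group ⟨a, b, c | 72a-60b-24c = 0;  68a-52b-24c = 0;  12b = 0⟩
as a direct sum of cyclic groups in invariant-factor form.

Answer: M ≅ ℤ/4 ⊕ ℤ/12 ⊕ ℤ/24

Derivation:
rank_ℚ(R)=3; free=3−3=0
SNF(R) diag = [4, 12, 24] → torsion [4, 12, 24]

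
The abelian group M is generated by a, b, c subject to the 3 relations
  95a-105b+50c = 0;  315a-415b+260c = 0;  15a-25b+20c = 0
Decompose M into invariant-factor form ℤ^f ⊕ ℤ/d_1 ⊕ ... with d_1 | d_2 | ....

rank_ℚ(R)=3; free=3−3=0
SNF(R) diag = [5, 10, 30] → torsion [5, 10, 30]

Answer: M ≅ ℤ/5 ⊕ ℤ/10 ⊕ ℤ/30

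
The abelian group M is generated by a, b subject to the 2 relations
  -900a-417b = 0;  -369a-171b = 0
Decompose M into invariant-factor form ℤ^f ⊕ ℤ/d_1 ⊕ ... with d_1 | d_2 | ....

Answer: M ≅ ℤ/3 ⊕ ℤ/9

Derivation:
rank_ℚ(R)=2; free=2−2=0
SNF(R) diag = [3, 9] → torsion [3, 9]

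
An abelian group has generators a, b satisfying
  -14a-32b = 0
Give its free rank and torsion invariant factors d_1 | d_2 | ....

rank_ℚ(R)=1; free=2−1=1
SNF(R) diag = [2] → torsion [2]

Answer: M ≅ ℤ^1 ⊕ ℤ/2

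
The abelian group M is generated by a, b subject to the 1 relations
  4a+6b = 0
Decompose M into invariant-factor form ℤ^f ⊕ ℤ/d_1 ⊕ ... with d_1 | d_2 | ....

rank_ℚ(R)=1; free=2−1=1
SNF(R) diag = [2] → torsion [2]

Answer: M ≅ ℤ^1 ⊕ ℤ/2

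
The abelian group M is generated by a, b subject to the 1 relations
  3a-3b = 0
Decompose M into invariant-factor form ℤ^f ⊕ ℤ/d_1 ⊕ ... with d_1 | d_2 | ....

Answer: M ≅ ℤ^1 ⊕ ℤ/3

Derivation:
rank_ℚ(R)=1; free=2−1=1
SNF(R) diag = [3] → torsion [3]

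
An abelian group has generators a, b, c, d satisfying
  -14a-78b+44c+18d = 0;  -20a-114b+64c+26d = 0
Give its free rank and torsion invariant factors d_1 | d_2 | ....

rank_ℚ(R)=2; free=4−2=2
SNF(R) diag = [2, 2] → torsion [2, 2]

Answer: M ≅ ℤ^2 ⊕ ℤ/2 ⊕ ℤ/2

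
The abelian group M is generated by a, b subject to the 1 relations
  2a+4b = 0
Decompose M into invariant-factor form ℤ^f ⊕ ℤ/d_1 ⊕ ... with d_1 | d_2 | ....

Answer: M ≅ ℤ^1 ⊕ ℤ/2

Derivation:
rank_ℚ(R)=1; free=2−1=1
SNF(R) diag = [2] → torsion [2]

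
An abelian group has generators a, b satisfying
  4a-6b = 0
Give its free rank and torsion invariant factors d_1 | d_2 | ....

Answer: M ≅ ℤ^1 ⊕ ℤ/2

Derivation:
rank_ℚ(R)=1; free=2−1=1
SNF(R) diag = [2] → torsion [2]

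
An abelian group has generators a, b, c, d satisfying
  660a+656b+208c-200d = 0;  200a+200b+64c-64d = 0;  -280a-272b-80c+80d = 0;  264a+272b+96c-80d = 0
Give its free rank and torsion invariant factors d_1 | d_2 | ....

rank_ℚ(R)=4; free=4−4=0
SNF(R) diag = [4, 8, 16, 32] → torsion [4, 8, 16, 32]

Answer: M ≅ ℤ/4 ⊕ ℤ/8 ⊕ ℤ/16 ⊕ ℤ/32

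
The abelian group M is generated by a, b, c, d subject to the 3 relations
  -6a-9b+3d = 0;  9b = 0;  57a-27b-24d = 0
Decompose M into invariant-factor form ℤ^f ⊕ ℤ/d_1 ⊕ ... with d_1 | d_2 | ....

Answer: M ≅ ℤ^1 ⊕ ℤ/3 ⊕ ℤ/9 ⊕ ℤ/9

Derivation:
rank_ℚ(R)=3; free=4−3=1
SNF(R) diag = [3, 9, 9] → torsion [3, 9, 9]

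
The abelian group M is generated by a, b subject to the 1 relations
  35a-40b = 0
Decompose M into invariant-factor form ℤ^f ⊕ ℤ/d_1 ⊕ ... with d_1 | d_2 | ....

rank_ℚ(R)=1; free=2−1=1
SNF(R) diag = [5] → torsion [5]

Answer: M ≅ ℤ^1 ⊕ ℤ/5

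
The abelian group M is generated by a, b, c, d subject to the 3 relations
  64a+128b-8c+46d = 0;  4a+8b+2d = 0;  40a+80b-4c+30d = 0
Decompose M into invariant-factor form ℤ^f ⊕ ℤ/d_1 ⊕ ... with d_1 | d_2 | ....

rank_ℚ(R)=3; free=4−3=1
SNF(R) diag = [2, 4, 12] → torsion [2, 4, 12]

Answer: M ≅ ℤ^1 ⊕ ℤ/2 ⊕ ℤ/4 ⊕ ℤ/12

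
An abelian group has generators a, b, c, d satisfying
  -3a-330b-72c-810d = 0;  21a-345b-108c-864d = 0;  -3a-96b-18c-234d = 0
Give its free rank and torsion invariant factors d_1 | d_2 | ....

Answer: M ≅ ℤ^1 ⊕ ℤ/3 ⊕ ℤ/9 ⊕ ℤ/18

Derivation:
rank_ℚ(R)=3; free=4−3=1
SNF(R) diag = [3, 9, 18] → torsion [3, 9, 18]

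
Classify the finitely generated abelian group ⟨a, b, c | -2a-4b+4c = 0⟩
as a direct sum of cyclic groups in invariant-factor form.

Answer: M ≅ ℤ^2 ⊕ ℤ/2

Derivation:
rank_ℚ(R)=1; free=3−1=2
SNF(R) diag = [2] → torsion [2]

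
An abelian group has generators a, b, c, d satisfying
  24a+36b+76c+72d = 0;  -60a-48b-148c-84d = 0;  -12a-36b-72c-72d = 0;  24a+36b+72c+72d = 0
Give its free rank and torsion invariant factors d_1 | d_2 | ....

Answer: M ≅ ℤ/4 ⊕ ℤ/12 ⊕ ℤ/12 ⊕ ℤ/36

Derivation:
rank_ℚ(R)=4; free=4−4=0
SNF(R) diag = [4, 12, 12, 36] → torsion [4, 12, 12, 36]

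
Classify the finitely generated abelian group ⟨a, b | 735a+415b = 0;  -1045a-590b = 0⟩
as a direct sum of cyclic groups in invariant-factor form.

rank_ℚ(R)=2; free=2−2=0
SNF(R) diag = [5, 5] → torsion [5, 5]

Answer: M ≅ ℤ/5 ⊕ ℤ/5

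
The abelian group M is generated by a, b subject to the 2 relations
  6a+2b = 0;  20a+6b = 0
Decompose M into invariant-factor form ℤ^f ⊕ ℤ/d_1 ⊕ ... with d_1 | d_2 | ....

Answer: M ≅ ℤ/2 ⊕ ℤ/2

Derivation:
rank_ℚ(R)=2; free=2−2=0
SNF(R) diag = [2, 2] → torsion [2, 2]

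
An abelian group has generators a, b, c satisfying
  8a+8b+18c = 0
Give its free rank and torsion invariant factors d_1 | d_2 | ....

rank_ℚ(R)=1; free=3−1=2
SNF(R) diag = [2] → torsion [2]

Answer: M ≅ ℤ^2 ⊕ ℤ/2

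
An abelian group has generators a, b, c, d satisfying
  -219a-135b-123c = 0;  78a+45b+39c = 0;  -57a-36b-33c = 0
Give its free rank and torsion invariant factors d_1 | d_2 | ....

Answer: M ≅ ℤ^1 ⊕ ℤ/3 ⊕ ℤ/9 ⊕ ℤ/9

Derivation:
rank_ℚ(R)=3; free=4−3=1
SNF(R) diag = [3, 9, 9] → torsion [3, 9, 9]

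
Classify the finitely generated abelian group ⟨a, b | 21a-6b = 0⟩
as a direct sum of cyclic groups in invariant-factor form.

Answer: M ≅ ℤ^1 ⊕ ℤ/3

Derivation:
rank_ℚ(R)=1; free=2−1=1
SNF(R) diag = [3] → torsion [3]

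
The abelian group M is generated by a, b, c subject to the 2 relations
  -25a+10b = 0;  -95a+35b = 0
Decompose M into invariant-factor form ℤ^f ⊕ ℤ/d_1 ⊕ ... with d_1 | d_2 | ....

Answer: M ≅ ℤ^1 ⊕ ℤ/5 ⊕ ℤ/15

Derivation:
rank_ℚ(R)=2; free=3−2=1
SNF(R) diag = [5, 15] → torsion [5, 15]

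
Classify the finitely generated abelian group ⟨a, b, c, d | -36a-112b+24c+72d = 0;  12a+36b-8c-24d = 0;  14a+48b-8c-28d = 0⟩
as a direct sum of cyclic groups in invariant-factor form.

rank_ℚ(R)=3; free=4−3=1
SNF(R) diag = [2, 4, 8] → torsion [2, 4, 8]

Answer: M ≅ ℤ^1 ⊕ ℤ/2 ⊕ ℤ/4 ⊕ ℤ/8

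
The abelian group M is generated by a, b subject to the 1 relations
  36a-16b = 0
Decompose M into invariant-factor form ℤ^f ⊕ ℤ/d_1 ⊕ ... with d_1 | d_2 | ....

Answer: M ≅ ℤ^1 ⊕ ℤ/4

Derivation:
rank_ℚ(R)=1; free=2−1=1
SNF(R) diag = [4] → torsion [4]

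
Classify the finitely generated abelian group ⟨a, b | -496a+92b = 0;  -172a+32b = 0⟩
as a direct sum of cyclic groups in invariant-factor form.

Answer: M ≅ ℤ/4 ⊕ ℤ/12

Derivation:
rank_ℚ(R)=2; free=2−2=0
SNF(R) diag = [4, 12] → torsion [4, 12]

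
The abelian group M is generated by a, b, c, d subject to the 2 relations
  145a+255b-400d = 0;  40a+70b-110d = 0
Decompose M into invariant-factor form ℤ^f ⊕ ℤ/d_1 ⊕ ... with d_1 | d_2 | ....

rank_ℚ(R)=2; free=4−2=2
SNF(R) diag = [5, 10] → torsion [5, 10]

Answer: M ≅ ℤ^2 ⊕ ℤ/5 ⊕ ℤ/10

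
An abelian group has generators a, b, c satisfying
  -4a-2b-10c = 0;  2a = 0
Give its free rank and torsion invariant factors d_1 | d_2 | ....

Answer: M ≅ ℤ^1 ⊕ ℤ/2 ⊕ ℤ/2

Derivation:
rank_ℚ(R)=2; free=3−2=1
SNF(R) diag = [2, 2] → torsion [2, 2]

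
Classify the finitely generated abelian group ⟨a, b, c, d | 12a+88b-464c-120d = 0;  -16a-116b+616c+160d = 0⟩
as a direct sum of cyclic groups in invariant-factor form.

rank_ℚ(R)=2; free=4−2=2
SNF(R) diag = [4, 4] → torsion [4, 4]

Answer: M ≅ ℤ^2 ⊕ ℤ/4 ⊕ ℤ/4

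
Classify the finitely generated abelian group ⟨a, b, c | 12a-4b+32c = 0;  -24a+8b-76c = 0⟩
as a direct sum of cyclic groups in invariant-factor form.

Answer: M ≅ ℤ^1 ⊕ ℤ/4 ⊕ ℤ/12

Derivation:
rank_ℚ(R)=2; free=3−2=1
SNF(R) diag = [4, 12] → torsion [4, 12]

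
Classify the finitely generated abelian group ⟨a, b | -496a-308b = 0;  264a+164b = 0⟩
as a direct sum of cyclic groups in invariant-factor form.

Answer: M ≅ ℤ/4 ⊕ ℤ/8

Derivation:
rank_ℚ(R)=2; free=2−2=0
SNF(R) diag = [4, 8] → torsion [4, 8]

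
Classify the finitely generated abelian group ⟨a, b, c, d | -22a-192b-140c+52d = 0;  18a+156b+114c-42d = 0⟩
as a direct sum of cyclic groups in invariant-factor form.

Answer: M ≅ ℤ^2 ⊕ ℤ/2 ⊕ ℤ/6

Derivation:
rank_ℚ(R)=2; free=4−2=2
SNF(R) diag = [2, 6] → torsion [2, 6]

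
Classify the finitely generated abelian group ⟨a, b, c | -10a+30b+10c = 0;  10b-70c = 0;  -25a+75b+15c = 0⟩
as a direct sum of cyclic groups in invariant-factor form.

rank_ℚ(R)=3; free=3−3=0
SNF(R) diag = [5, 10, 20] → torsion [5, 10, 20]

Answer: M ≅ ℤ/5 ⊕ ℤ/10 ⊕ ℤ/20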